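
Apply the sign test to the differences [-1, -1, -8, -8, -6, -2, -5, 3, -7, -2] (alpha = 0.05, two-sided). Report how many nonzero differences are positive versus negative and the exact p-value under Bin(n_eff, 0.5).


Step 1: Discard zero differences. Original n = 10; n_eff = number of nonzero differences = 10.
Nonzero differences (with sign): -1, -1, -8, -8, -6, -2, -5, +3, -7, -2
Step 2: Count signs: positive = 1, negative = 9.
Step 3: Under H0: P(positive) = 0.5, so the number of positives S ~ Bin(10, 0.5).
Step 4: Two-sided exact p-value = sum of Bin(10,0.5) probabilities at or below the observed probability = 0.021484.
Step 5: alpha = 0.05. reject H0.

n_eff = 10, pos = 1, neg = 9, p = 0.021484, reject H0.


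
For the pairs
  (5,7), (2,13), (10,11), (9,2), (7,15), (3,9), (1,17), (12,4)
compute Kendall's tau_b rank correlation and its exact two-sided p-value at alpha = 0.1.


Step 1: Enumerate the 28 unordered pairs (i,j) with i<j and classify each by sign(x_j-x_i) * sign(y_j-y_i).
  (1,2):dx=-3,dy=+6->D; (1,3):dx=+5,dy=+4->C; (1,4):dx=+4,dy=-5->D; (1,5):dx=+2,dy=+8->C
  (1,6):dx=-2,dy=+2->D; (1,7):dx=-4,dy=+10->D; (1,8):dx=+7,dy=-3->D; (2,3):dx=+8,dy=-2->D
  (2,4):dx=+7,dy=-11->D; (2,5):dx=+5,dy=+2->C; (2,6):dx=+1,dy=-4->D; (2,7):dx=-1,dy=+4->D
  (2,8):dx=+10,dy=-9->D; (3,4):dx=-1,dy=-9->C; (3,5):dx=-3,dy=+4->D; (3,6):dx=-7,dy=-2->C
  (3,7):dx=-9,dy=+6->D; (3,8):dx=+2,dy=-7->D; (4,5):dx=-2,dy=+13->D; (4,6):dx=-6,dy=+7->D
  (4,7):dx=-8,dy=+15->D; (4,8):dx=+3,dy=+2->C; (5,6):dx=-4,dy=-6->C; (5,7):dx=-6,dy=+2->D
  (5,8):dx=+5,dy=-11->D; (6,7):dx=-2,dy=+8->D; (6,8):dx=+9,dy=-5->D; (7,8):dx=+11,dy=-13->D
Step 2: C = 7, D = 21, total pairs = 28.
Step 3: tau = (C - D)/(n(n-1)/2) = (7 - 21)/28 = -0.500000.
Step 4: Exact two-sided p-value (enumerate n! = 40320 permutations of y under H0): p = 0.108681.
Step 5: alpha = 0.1. fail to reject H0.

tau_b = -0.5000 (C=7, D=21), p = 0.108681, fail to reject H0.


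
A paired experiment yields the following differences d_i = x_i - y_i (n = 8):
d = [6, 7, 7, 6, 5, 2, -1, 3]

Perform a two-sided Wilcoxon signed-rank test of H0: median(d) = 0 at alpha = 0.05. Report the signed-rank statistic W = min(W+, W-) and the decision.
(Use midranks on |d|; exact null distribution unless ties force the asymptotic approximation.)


Step 1: Drop any zero differences (none here) and take |d_i|.
|d| = [6, 7, 7, 6, 5, 2, 1, 3]
Step 2: Midrank |d_i| (ties get averaged ranks).
ranks: |6|->5.5, |7|->7.5, |7|->7.5, |6|->5.5, |5|->4, |2|->2, |1|->1, |3|->3
Step 3: Attach original signs; sum ranks with positive sign and with negative sign.
W+ = 5.5 + 7.5 + 7.5 + 5.5 + 4 + 2 + 3 = 35
W- = 1 = 1
(Check: W+ + W- = 36 should equal n(n+1)/2 = 36.)
Step 4: Test statistic W = min(W+, W-) = 1.
Step 5: Ties in |d|, so use the tie-corrected normal approximation.
        E[W] = n(n+1)/4 = 8*9/4 = 18.
        Tie groups: |d|=6 (t=2), |d|=7 (t=2); sum(t^3 - t) = 12.
        Var[W] = n(n+1)(2n+1)/24 - sum(t^3-t)/48 = 1224/24 - 12/48 = 50.75.
        z = (W - E[W]) / sqrt(Var[W]) = (1 - 18) / 7.1239 = -2.3863.
        Two-sided p = 2*Phi(z) = 0.017017.
Step 6: alpha = 0.05. reject H0.

W+ = 35, W- = 1, W = min = 1, p = 0.017017, reject H0.


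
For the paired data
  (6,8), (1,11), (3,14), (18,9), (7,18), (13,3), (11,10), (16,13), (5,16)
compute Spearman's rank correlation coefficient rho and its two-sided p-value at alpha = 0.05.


Step 1: Rank x and y separately (midranks; no ties here).
rank(x): 6->4, 1->1, 3->2, 18->9, 7->5, 13->7, 11->6, 16->8, 5->3
rank(y): 8->2, 11->5, 14->7, 9->3, 18->9, 3->1, 10->4, 13->6, 16->8
Step 2: d_i = R_x(i) - R_y(i); compute d_i^2.
  (4-2)^2=4, (1-5)^2=16, (2-7)^2=25, (9-3)^2=36, (5-9)^2=16, (7-1)^2=36, (6-4)^2=4, (8-6)^2=4, (3-8)^2=25
sum(d^2) = 166.
Step 3: rho = 1 - 6*166 / (9*(9^2 - 1)) = 1 - 996/720 = -0.383333.
Step 4: Under H0, t = rho * sqrt((n-2)/(1-rho^2)) = -1.0981 ~ t(7).
Step 5: Two-sided p-value from the t-distribution with 7 df = 0.308495.
Step 6: alpha = 0.05. fail to reject H0.

rho = -0.3833, p = 0.308495, fail to reject H0 at alpha = 0.05.


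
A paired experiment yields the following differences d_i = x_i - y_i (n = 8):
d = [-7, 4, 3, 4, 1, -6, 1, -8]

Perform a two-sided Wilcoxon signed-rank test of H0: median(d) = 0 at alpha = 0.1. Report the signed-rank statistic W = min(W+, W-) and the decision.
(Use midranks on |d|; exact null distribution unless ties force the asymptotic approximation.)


Step 1: Drop any zero differences (none here) and take |d_i|.
|d| = [7, 4, 3, 4, 1, 6, 1, 8]
Step 2: Midrank |d_i| (ties get averaged ranks).
ranks: |7|->7, |4|->4.5, |3|->3, |4|->4.5, |1|->1.5, |6|->6, |1|->1.5, |8|->8
Step 3: Attach original signs; sum ranks with positive sign and with negative sign.
W+ = 4.5 + 3 + 4.5 + 1.5 + 1.5 = 15
W- = 7 + 6 + 8 = 21
(Check: W+ + W- = 36 should equal n(n+1)/2 = 36.)
Step 4: Test statistic W = min(W+, W-) = 15.
Step 5: Ties in |d|, so use the tie-corrected normal approximation.
        E[W] = n(n+1)/4 = 8*9/4 = 18.
        Tie groups: |d|=1 (t=2), |d|=4 (t=2); sum(t^3 - t) = 12.
        Var[W] = n(n+1)(2n+1)/24 - sum(t^3-t)/48 = 1224/24 - 12/48 = 50.75.
        z = (W - E[W]) / sqrt(Var[W]) = (15 - 18) / 7.1239 = -0.4211.
        Two-sided p = 2*Phi(z) = 0.673669.
Step 6: alpha = 0.1. fail to reject H0.

W+ = 15, W- = 21, W = min = 15, p = 0.673669, fail to reject H0.


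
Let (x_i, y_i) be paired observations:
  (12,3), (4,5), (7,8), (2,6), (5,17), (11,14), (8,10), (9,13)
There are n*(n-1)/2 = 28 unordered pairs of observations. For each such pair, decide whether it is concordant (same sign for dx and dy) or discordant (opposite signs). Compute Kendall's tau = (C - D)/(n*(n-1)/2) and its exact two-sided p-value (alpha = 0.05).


Step 1: Enumerate the 28 unordered pairs (i,j) with i<j and classify each by sign(x_j-x_i) * sign(y_j-y_i).
  (1,2):dx=-8,dy=+2->D; (1,3):dx=-5,dy=+5->D; (1,4):dx=-10,dy=+3->D; (1,5):dx=-7,dy=+14->D
  (1,6):dx=-1,dy=+11->D; (1,7):dx=-4,dy=+7->D; (1,8):dx=-3,dy=+10->D; (2,3):dx=+3,dy=+3->C
  (2,4):dx=-2,dy=+1->D; (2,5):dx=+1,dy=+12->C; (2,6):dx=+7,dy=+9->C; (2,7):dx=+4,dy=+5->C
  (2,8):dx=+5,dy=+8->C; (3,4):dx=-5,dy=-2->C; (3,5):dx=-2,dy=+9->D; (3,6):dx=+4,dy=+6->C
  (3,7):dx=+1,dy=+2->C; (3,8):dx=+2,dy=+5->C; (4,5):dx=+3,dy=+11->C; (4,6):dx=+9,dy=+8->C
  (4,7):dx=+6,dy=+4->C; (4,8):dx=+7,dy=+7->C; (5,6):dx=+6,dy=-3->D; (5,7):dx=+3,dy=-7->D
  (5,8):dx=+4,dy=-4->D; (6,7):dx=-3,dy=-4->C; (6,8):dx=-2,dy=-1->C; (7,8):dx=+1,dy=+3->C
Step 2: C = 16, D = 12, total pairs = 28.
Step 3: tau = (C - D)/(n(n-1)/2) = (16 - 12)/28 = 0.142857.
Step 4: Exact two-sided p-value (enumerate n! = 40320 permutations of y under H0): p = 0.719544.
Step 5: alpha = 0.05. fail to reject H0.

tau_b = 0.1429 (C=16, D=12), p = 0.719544, fail to reject H0.


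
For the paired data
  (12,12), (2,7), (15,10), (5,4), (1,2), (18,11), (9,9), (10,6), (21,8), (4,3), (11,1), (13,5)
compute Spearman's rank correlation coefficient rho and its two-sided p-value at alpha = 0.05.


Step 1: Rank x and y separately (midranks; no ties here).
rank(x): 12->8, 2->2, 15->10, 5->4, 1->1, 18->11, 9->5, 10->6, 21->12, 4->3, 11->7, 13->9
rank(y): 12->12, 7->7, 10->10, 4->4, 2->2, 11->11, 9->9, 6->6, 8->8, 3->3, 1->1, 5->5
Step 2: d_i = R_x(i) - R_y(i); compute d_i^2.
  (8-12)^2=16, (2-7)^2=25, (10-10)^2=0, (4-4)^2=0, (1-2)^2=1, (11-11)^2=0, (5-9)^2=16, (6-6)^2=0, (12-8)^2=16, (3-3)^2=0, (7-1)^2=36, (9-5)^2=16
sum(d^2) = 126.
Step 3: rho = 1 - 6*126 / (12*(12^2 - 1)) = 1 - 756/1716 = 0.559441.
Step 4: Under H0, t = rho * sqrt((n-2)/(1-rho^2)) = 2.1344 ~ t(10).
Step 5: Two-sided p-value from the t-distribution with 10 df = 0.058589.
Step 6: alpha = 0.05. fail to reject H0.

rho = 0.5594, p = 0.058589, fail to reject H0 at alpha = 0.05.


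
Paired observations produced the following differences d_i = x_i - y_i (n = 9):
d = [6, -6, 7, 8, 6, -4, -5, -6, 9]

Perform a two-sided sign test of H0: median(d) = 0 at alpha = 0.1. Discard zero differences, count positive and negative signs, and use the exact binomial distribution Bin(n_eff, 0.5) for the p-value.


Step 1: Discard zero differences. Original n = 9; n_eff = number of nonzero differences = 9.
Nonzero differences (with sign): +6, -6, +7, +8, +6, -4, -5, -6, +9
Step 2: Count signs: positive = 5, negative = 4.
Step 3: Under H0: P(positive) = 0.5, so the number of positives S ~ Bin(9, 0.5).
Step 4: Two-sided exact p-value = sum of Bin(9,0.5) probabilities at or below the observed probability = 1.000000.
Step 5: alpha = 0.1. fail to reject H0.

n_eff = 9, pos = 5, neg = 4, p = 1.000000, fail to reject H0.


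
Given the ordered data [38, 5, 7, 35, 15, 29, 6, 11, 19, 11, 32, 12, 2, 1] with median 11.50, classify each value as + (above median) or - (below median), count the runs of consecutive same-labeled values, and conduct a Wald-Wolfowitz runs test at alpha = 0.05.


Step 1: Compute median = 11.50; label A = above, B = below.
Labels in order: ABBAAABBABAABB  (n_A = 7, n_B = 7)
Step 2: Count runs R = 8.
Step 3: Under H0 (random ordering), E[R] = 2*n_A*n_B/(n_A+n_B) + 1 = 2*7*7/14 + 1 = 8.0000.
        Var[R] = 2*n_A*n_B*(2*n_A*n_B - n_A - n_B) / ((n_A+n_B)^2 * (n_A+n_B-1)) = 8232/2548 = 3.2308.
        SD[R] = 1.7974.
Step 4: R = E[R], so z = 0 with no continuity correction.
Step 5: Two-sided p-value via normal approximation = 2*(1 - Phi(|z|)) = 1.000000.
Step 6: alpha = 0.05. fail to reject H0.

R = 8, z = 0.0000, p = 1.000000, fail to reject H0.


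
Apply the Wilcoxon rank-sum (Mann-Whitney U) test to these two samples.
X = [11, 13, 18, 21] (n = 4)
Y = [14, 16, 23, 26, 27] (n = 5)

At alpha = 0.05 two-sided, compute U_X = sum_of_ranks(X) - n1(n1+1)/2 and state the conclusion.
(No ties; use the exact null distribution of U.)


Step 1: Combine and sort all 9 observations; assign midranks.
sorted (value, group): (11,X), (13,X), (14,Y), (16,Y), (18,X), (21,X), (23,Y), (26,Y), (27,Y)
ranks: 11->1, 13->2, 14->3, 16->4, 18->5, 21->6, 23->7, 26->8, 27->9
Step 2: Rank sum for X: R1 = 1 + 2 + 5 + 6 = 14.
Step 3: U_X = R1 - n1(n1+1)/2 = 14 - 4*5/2 = 14 - 10 = 4.
       U_Y = n1*n2 - U_X = 20 - 4 = 16.
Step 4: No ties, so the exact null distribution of U (based on enumerating the C(9,4) = 126 equally likely rank assignments) gives the two-sided p-value.
Step 5: p-value = 0.190476; compare to alpha = 0.05. fail to reject H0.

U_X = 4, p = 0.190476, fail to reject H0 at alpha = 0.05.


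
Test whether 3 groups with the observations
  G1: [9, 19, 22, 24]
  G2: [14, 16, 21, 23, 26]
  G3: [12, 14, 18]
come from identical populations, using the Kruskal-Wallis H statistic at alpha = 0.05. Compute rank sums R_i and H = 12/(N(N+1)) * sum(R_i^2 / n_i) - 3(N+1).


Step 1: Combine all N = 12 observations and assign midranks.
sorted (value, group, rank): (9,G1,1), (12,G3,2), (14,G2,3.5), (14,G3,3.5), (16,G2,5), (18,G3,6), (19,G1,7), (21,G2,8), (22,G1,9), (23,G2,10), (24,G1,11), (26,G2,12)
Step 2: Sum ranks within each group.
R_1 = 28 (n_1 = 4)
R_2 = 38.5 (n_2 = 5)
R_3 = 11.5 (n_3 = 3)
Step 3: H = 12/(N(N+1)) * sum(R_i^2/n_i) - 3(N+1)
     = 12/(12*13) * (28^2/4 + 38.5^2/5 + 11.5^2/3) - 3*13
     = 0.076923 * 536.533 - 39
     = 2.271795.
Step 4: Ties present; correction factor C = 1 - 6/(12^3 - 12) = 0.996503. Corrected H = 2.271795 / 0.996503 = 2.279766.
Step 5: Under H0, H ~ chi^2(2); p-value = 0.319856.
Step 6: alpha = 0.05. fail to reject H0.

H = 2.2798, df = 2, p = 0.319856, fail to reject H0.


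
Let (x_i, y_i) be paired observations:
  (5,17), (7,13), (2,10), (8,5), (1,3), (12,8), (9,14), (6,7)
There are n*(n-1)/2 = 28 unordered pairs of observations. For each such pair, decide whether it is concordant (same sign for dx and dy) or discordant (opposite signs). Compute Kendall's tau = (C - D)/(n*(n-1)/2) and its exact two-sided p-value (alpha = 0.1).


Step 1: Enumerate the 28 unordered pairs (i,j) with i<j and classify each by sign(x_j-x_i) * sign(y_j-y_i).
  (1,2):dx=+2,dy=-4->D; (1,3):dx=-3,dy=-7->C; (1,4):dx=+3,dy=-12->D; (1,5):dx=-4,dy=-14->C
  (1,6):dx=+7,dy=-9->D; (1,7):dx=+4,dy=-3->D; (1,8):dx=+1,dy=-10->D; (2,3):dx=-5,dy=-3->C
  (2,4):dx=+1,dy=-8->D; (2,5):dx=-6,dy=-10->C; (2,6):dx=+5,dy=-5->D; (2,7):dx=+2,dy=+1->C
  (2,8):dx=-1,dy=-6->C; (3,4):dx=+6,dy=-5->D; (3,5):dx=-1,dy=-7->C; (3,6):dx=+10,dy=-2->D
  (3,7):dx=+7,dy=+4->C; (3,8):dx=+4,dy=-3->D; (4,5):dx=-7,dy=-2->C; (4,6):dx=+4,dy=+3->C
  (4,7):dx=+1,dy=+9->C; (4,8):dx=-2,dy=+2->D; (5,6):dx=+11,dy=+5->C; (5,7):dx=+8,dy=+11->C
  (5,8):dx=+5,dy=+4->C; (6,7):dx=-3,dy=+6->D; (6,8):dx=-6,dy=-1->C; (7,8):dx=-3,dy=-7->C
Step 2: C = 16, D = 12, total pairs = 28.
Step 3: tau = (C - D)/(n(n-1)/2) = (16 - 12)/28 = 0.142857.
Step 4: Exact two-sided p-value (enumerate n! = 40320 permutations of y under H0): p = 0.719544.
Step 5: alpha = 0.1. fail to reject H0.

tau_b = 0.1429 (C=16, D=12), p = 0.719544, fail to reject H0.


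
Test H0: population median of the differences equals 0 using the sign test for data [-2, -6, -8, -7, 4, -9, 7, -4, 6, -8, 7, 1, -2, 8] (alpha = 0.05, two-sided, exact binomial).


Step 1: Discard zero differences. Original n = 14; n_eff = number of nonzero differences = 14.
Nonzero differences (with sign): -2, -6, -8, -7, +4, -9, +7, -4, +6, -8, +7, +1, -2, +8
Step 2: Count signs: positive = 6, negative = 8.
Step 3: Under H0: P(positive) = 0.5, so the number of positives S ~ Bin(14, 0.5).
Step 4: Two-sided exact p-value = sum of Bin(14,0.5) probabilities at or below the observed probability = 0.790527.
Step 5: alpha = 0.05. fail to reject H0.

n_eff = 14, pos = 6, neg = 8, p = 0.790527, fail to reject H0.


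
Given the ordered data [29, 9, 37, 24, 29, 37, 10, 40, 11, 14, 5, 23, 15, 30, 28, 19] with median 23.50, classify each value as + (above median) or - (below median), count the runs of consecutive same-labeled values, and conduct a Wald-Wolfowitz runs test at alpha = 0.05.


Step 1: Compute median = 23.50; label A = above, B = below.
Labels in order: ABAAAABABBBBBAAB  (n_A = 8, n_B = 8)
Step 2: Count runs R = 8.
Step 3: Under H0 (random ordering), E[R] = 2*n_A*n_B/(n_A+n_B) + 1 = 2*8*8/16 + 1 = 9.0000.
        Var[R] = 2*n_A*n_B*(2*n_A*n_B - n_A - n_B) / ((n_A+n_B)^2 * (n_A+n_B-1)) = 14336/3840 = 3.7333.
        SD[R] = 1.9322.
Step 4: Continuity-corrected z = (R + 0.5 - E[R]) / SD[R] = (8 + 0.5 - 9.0000) / 1.9322 = -0.2588.
Step 5: Two-sided p-value via normal approximation = 2*(1 - Phi(|z|)) = 0.795809.
Step 6: alpha = 0.05. fail to reject H0.

R = 8, z = -0.2588, p = 0.795809, fail to reject H0.


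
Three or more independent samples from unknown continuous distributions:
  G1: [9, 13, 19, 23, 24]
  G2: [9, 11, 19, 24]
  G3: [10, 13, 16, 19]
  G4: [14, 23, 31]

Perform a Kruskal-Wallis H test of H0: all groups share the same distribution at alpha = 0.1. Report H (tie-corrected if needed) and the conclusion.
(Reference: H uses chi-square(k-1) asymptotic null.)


Step 1: Combine all N = 16 observations and assign midranks.
sorted (value, group, rank): (9,G1,1.5), (9,G2,1.5), (10,G3,3), (11,G2,4), (13,G1,5.5), (13,G3,5.5), (14,G4,7), (16,G3,8), (19,G1,10), (19,G2,10), (19,G3,10), (23,G1,12.5), (23,G4,12.5), (24,G1,14.5), (24,G2,14.5), (31,G4,16)
Step 2: Sum ranks within each group.
R_1 = 44 (n_1 = 5)
R_2 = 30 (n_2 = 4)
R_3 = 26.5 (n_3 = 4)
R_4 = 35.5 (n_4 = 3)
Step 3: H = 12/(N(N+1)) * sum(R_i^2/n_i) - 3(N+1)
     = 12/(16*17) * (44^2/5 + 30^2/4 + 26.5^2/4 + 35.5^2/3) - 3*17
     = 0.044118 * 1207.85 - 51
     = 2.287316.
Step 4: Ties present; correction factor C = 1 - 48/(16^3 - 16) = 0.988235. Corrected H = 2.287316 / 0.988235 = 2.314546.
Step 5: Under H0, H ~ chi^2(3); p-value = 0.509740.
Step 6: alpha = 0.1. fail to reject H0.

H = 2.3145, df = 3, p = 0.509740, fail to reject H0.


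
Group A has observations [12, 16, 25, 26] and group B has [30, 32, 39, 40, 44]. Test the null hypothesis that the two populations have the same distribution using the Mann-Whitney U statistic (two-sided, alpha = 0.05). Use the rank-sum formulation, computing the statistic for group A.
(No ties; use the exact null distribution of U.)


Step 1: Combine and sort all 9 observations; assign midranks.
sorted (value, group): (12,X), (16,X), (25,X), (26,X), (30,Y), (32,Y), (39,Y), (40,Y), (44,Y)
ranks: 12->1, 16->2, 25->3, 26->4, 30->5, 32->6, 39->7, 40->8, 44->9
Step 2: Rank sum for X: R1 = 1 + 2 + 3 + 4 = 10.
Step 3: U_X = R1 - n1(n1+1)/2 = 10 - 4*5/2 = 10 - 10 = 0.
       U_Y = n1*n2 - U_X = 20 - 0 = 20.
Step 4: No ties, so the exact null distribution of U (based on enumerating the C(9,4) = 126 equally likely rank assignments) gives the two-sided p-value.
Step 5: p-value = 0.015873; compare to alpha = 0.05. reject H0.

U_X = 0, p = 0.015873, reject H0 at alpha = 0.05.


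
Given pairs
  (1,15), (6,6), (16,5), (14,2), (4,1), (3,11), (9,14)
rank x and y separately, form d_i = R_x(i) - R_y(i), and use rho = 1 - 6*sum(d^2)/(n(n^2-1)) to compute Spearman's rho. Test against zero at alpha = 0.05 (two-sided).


Step 1: Rank x and y separately (midranks; no ties here).
rank(x): 1->1, 6->4, 16->7, 14->6, 4->3, 3->2, 9->5
rank(y): 15->7, 6->4, 5->3, 2->2, 1->1, 11->5, 14->6
Step 2: d_i = R_x(i) - R_y(i); compute d_i^2.
  (1-7)^2=36, (4-4)^2=0, (7-3)^2=16, (6-2)^2=16, (3-1)^2=4, (2-5)^2=9, (5-6)^2=1
sum(d^2) = 82.
Step 3: rho = 1 - 6*82 / (7*(7^2 - 1)) = 1 - 492/336 = -0.464286.
Step 4: Under H0, t = rho * sqrt((n-2)/(1-rho^2)) = -1.1722 ~ t(5).
Step 5: Two-sided p-value from the t-distribution with 5 df = 0.293934.
Step 6: alpha = 0.05. fail to reject H0.

rho = -0.4643, p = 0.293934, fail to reject H0 at alpha = 0.05.


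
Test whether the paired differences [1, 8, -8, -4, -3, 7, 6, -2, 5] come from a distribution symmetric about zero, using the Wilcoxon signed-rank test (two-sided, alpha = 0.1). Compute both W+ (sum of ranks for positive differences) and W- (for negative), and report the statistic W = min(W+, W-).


Step 1: Drop any zero differences (none here) and take |d_i|.
|d| = [1, 8, 8, 4, 3, 7, 6, 2, 5]
Step 2: Midrank |d_i| (ties get averaged ranks).
ranks: |1|->1, |8|->8.5, |8|->8.5, |4|->4, |3|->3, |7|->7, |6|->6, |2|->2, |5|->5
Step 3: Attach original signs; sum ranks with positive sign and with negative sign.
W+ = 1 + 8.5 + 7 + 6 + 5 = 27.5
W- = 8.5 + 4 + 3 + 2 = 17.5
(Check: W+ + W- = 45 should equal n(n+1)/2 = 45.)
Step 4: Test statistic W = min(W+, W-) = 17.5.
Step 5: Ties in |d|, so use the tie-corrected normal approximation.
        E[W] = n(n+1)/4 = 9*10/4 = 22.5.
        Tie groups: |d|=8 (t=2); sum(t^3 - t) = 6.
        Var[W] = n(n+1)(2n+1)/24 - sum(t^3-t)/48 = 1710/24 - 6/48 = 71.125.
        z = (W - E[W]) / sqrt(Var[W]) = (17.5 - 22.5) / 8.4336 = -0.5929.
        Two-sided p = 2*Phi(z) = 0.553269.
Step 6: alpha = 0.1. fail to reject H0.

W+ = 27.5, W- = 17.5, W = min = 17.5, p = 0.553269, fail to reject H0.


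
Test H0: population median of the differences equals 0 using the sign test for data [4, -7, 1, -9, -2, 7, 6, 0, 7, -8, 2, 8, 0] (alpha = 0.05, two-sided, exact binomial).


Step 1: Discard zero differences. Original n = 13; n_eff = number of nonzero differences = 11.
Nonzero differences (with sign): +4, -7, +1, -9, -2, +7, +6, +7, -8, +2, +8
Step 2: Count signs: positive = 7, negative = 4.
Step 3: Under H0: P(positive) = 0.5, so the number of positives S ~ Bin(11, 0.5).
Step 4: Two-sided exact p-value = sum of Bin(11,0.5) probabilities at or below the observed probability = 0.548828.
Step 5: alpha = 0.05. fail to reject H0.

n_eff = 11, pos = 7, neg = 4, p = 0.548828, fail to reject H0.


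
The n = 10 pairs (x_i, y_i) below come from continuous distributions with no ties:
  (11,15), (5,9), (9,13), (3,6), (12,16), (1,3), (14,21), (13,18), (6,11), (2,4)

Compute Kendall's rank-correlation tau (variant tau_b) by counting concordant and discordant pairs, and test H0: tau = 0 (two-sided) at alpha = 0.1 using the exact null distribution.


Step 1: Enumerate the 45 unordered pairs (i,j) with i<j and classify each by sign(x_j-x_i) * sign(y_j-y_i).
  (1,2):dx=-6,dy=-6->C; (1,3):dx=-2,dy=-2->C; (1,4):dx=-8,dy=-9->C; (1,5):dx=+1,dy=+1->C
  (1,6):dx=-10,dy=-12->C; (1,7):dx=+3,dy=+6->C; (1,8):dx=+2,dy=+3->C; (1,9):dx=-5,dy=-4->C
  (1,10):dx=-9,dy=-11->C; (2,3):dx=+4,dy=+4->C; (2,4):dx=-2,dy=-3->C; (2,5):dx=+7,dy=+7->C
  (2,6):dx=-4,dy=-6->C; (2,7):dx=+9,dy=+12->C; (2,8):dx=+8,dy=+9->C; (2,9):dx=+1,dy=+2->C
  (2,10):dx=-3,dy=-5->C; (3,4):dx=-6,dy=-7->C; (3,5):dx=+3,dy=+3->C; (3,6):dx=-8,dy=-10->C
  (3,7):dx=+5,dy=+8->C; (3,8):dx=+4,dy=+5->C; (3,9):dx=-3,dy=-2->C; (3,10):dx=-7,dy=-9->C
  (4,5):dx=+9,dy=+10->C; (4,6):dx=-2,dy=-3->C; (4,7):dx=+11,dy=+15->C; (4,8):dx=+10,dy=+12->C
  (4,9):dx=+3,dy=+5->C; (4,10):dx=-1,dy=-2->C; (5,6):dx=-11,dy=-13->C; (5,7):dx=+2,dy=+5->C
  (5,8):dx=+1,dy=+2->C; (5,9):dx=-6,dy=-5->C; (5,10):dx=-10,dy=-12->C; (6,7):dx=+13,dy=+18->C
  (6,8):dx=+12,dy=+15->C; (6,9):dx=+5,dy=+8->C; (6,10):dx=+1,dy=+1->C; (7,8):dx=-1,dy=-3->C
  (7,9):dx=-8,dy=-10->C; (7,10):dx=-12,dy=-17->C; (8,9):dx=-7,dy=-7->C; (8,10):dx=-11,dy=-14->C
  (9,10):dx=-4,dy=-7->C
Step 2: C = 45, D = 0, total pairs = 45.
Step 3: tau = (C - D)/(n(n-1)/2) = (45 - 0)/45 = 1.000000.
Step 4: Exact two-sided p-value (enumerate n! = 3628800 permutations of y under H0): p = 0.000001.
Step 5: alpha = 0.1. reject H0.

tau_b = 1.0000 (C=45, D=0), p = 0.000001, reject H0.


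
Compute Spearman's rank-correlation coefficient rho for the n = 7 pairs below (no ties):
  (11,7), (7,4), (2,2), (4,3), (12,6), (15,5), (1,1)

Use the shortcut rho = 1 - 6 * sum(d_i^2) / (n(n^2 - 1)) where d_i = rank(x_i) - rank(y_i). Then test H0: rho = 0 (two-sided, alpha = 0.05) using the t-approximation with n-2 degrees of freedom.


Step 1: Rank x and y separately (midranks; no ties here).
rank(x): 11->5, 7->4, 2->2, 4->3, 12->6, 15->7, 1->1
rank(y): 7->7, 4->4, 2->2, 3->3, 6->6, 5->5, 1->1
Step 2: d_i = R_x(i) - R_y(i); compute d_i^2.
  (5-7)^2=4, (4-4)^2=0, (2-2)^2=0, (3-3)^2=0, (6-6)^2=0, (7-5)^2=4, (1-1)^2=0
sum(d^2) = 8.
Step 3: rho = 1 - 6*8 / (7*(7^2 - 1)) = 1 - 48/336 = 0.857143.
Step 4: Under H0, t = rho * sqrt((n-2)/(1-rho^2)) = 3.7210 ~ t(5).
Step 5: Two-sided p-value from the t-distribution with 5 df = 0.013697.
Step 6: alpha = 0.05. reject H0.

rho = 0.8571, p = 0.013697, reject H0 at alpha = 0.05.


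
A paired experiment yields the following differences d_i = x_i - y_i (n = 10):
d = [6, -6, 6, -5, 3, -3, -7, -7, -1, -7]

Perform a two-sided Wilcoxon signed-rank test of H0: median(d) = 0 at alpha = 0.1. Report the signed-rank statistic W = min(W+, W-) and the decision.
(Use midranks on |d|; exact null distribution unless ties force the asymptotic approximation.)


Step 1: Drop any zero differences (none here) and take |d_i|.
|d| = [6, 6, 6, 5, 3, 3, 7, 7, 1, 7]
Step 2: Midrank |d_i| (ties get averaged ranks).
ranks: |6|->6, |6|->6, |6|->6, |5|->4, |3|->2.5, |3|->2.5, |7|->9, |7|->9, |1|->1, |7|->9
Step 3: Attach original signs; sum ranks with positive sign and with negative sign.
W+ = 6 + 6 + 2.5 = 14.5
W- = 6 + 4 + 2.5 + 9 + 9 + 1 + 9 = 40.5
(Check: W+ + W- = 55 should equal n(n+1)/2 = 55.)
Step 4: Test statistic W = min(W+, W-) = 14.5.
Step 5: Ties in |d|, so use the tie-corrected normal approximation.
        E[W] = n(n+1)/4 = 10*11/4 = 27.5.
        Tie groups: |d|=3 (t=2), |d|=6 (t=3), |d|=7 (t=3); sum(t^3 - t) = 54.
        Var[W] = n(n+1)(2n+1)/24 - sum(t^3-t)/48 = 2310/24 - 54/48 = 95.125.
        z = (W - E[W]) / sqrt(Var[W]) = (14.5 - 27.5) / 9.7532 = -1.3329.
        Two-sided p = 2*Phi(z) = 0.182566.
Step 6: alpha = 0.1. fail to reject H0.

W+ = 14.5, W- = 40.5, W = min = 14.5, p = 0.182566, fail to reject H0.


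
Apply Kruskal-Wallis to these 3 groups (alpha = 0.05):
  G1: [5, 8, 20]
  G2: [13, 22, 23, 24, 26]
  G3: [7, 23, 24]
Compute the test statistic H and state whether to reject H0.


Step 1: Combine all N = 11 observations and assign midranks.
sorted (value, group, rank): (5,G1,1), (7,G3,2), (8,G1,3), (13,G2,4), (20,G1,5), (22,G2,6), (23,G2,7.5), (23,G3,7.5), (24,G2,9.5), (24,G3,9.5), (26,G2,11)
Step 2: Sum ranks within each group.
R_1 = 9 (n_1 = 3)
R_2 = 38 (n_2 = 5)
R_3 = 19 (n_3 = 3)
Step 3: H = 12/(N(N+1)) * sum(R_i^2/n_i) - 3(N+1)
     = 12/(11*12) * (9^2/3 + 38^2/5 + 19^2/3) - 3*12
     = 0.090909 * 436.133 - 36
     = 3.648485.
Step 4: Ties present; correction factor C = 1 - 12/(11^3 - 11) = 0.990909. Corrected H = 3.648485 / 0.990909 = 3.681957.
Step 5: Under H0, H ~ chi^2(2); p-value = 0.158662.
Step 6: alpha = 0.05. fail to reject H0.

H = 3.6820, df = 2, p = 0.158662, fail to reject H0.


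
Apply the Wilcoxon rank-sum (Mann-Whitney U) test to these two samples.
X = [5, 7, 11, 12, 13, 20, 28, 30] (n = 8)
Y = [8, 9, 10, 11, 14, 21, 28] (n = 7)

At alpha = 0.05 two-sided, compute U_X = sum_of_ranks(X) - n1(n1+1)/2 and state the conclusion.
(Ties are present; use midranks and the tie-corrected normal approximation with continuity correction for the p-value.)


Step 1: Combine and sort all 15 observations; assign midranks.
sorted (value, group): (5,X), (7,X), (8,Y), (9,Y), (10,Y), (11,X), (11,Y), (12,X), (13,X), (14,Y), (20,X), (21,Y), (28,X), (28,Y), (30,X)
ranks: 5->1, 7->2, 8->3, 9->4, 10->5, 11->6.5, 11->6.5, 12->8, 13->9, 14->10, 20->11, 21->12, 28->13.5, 28->13.5, 30->15
Step 2: Rank sum for X: R1 = 1 + 2 + 6.5 + 8 + 9 + 11 + 13.5 + 15 = 66.
Step 3: U_X = R1 - n1(n1+1)/2 = 66 - 8*9/2 = 66 - 36 = 30.
       U_Y = n1*n2 - U_X = 56 - 30 = 26.
Step 4: Ties are present, so use the tie-corrected normal approximation (with continuity correction) for the p-value.
Step 5: p-value = 0.861942; compare to alpha = 0.05. fail to reject H0.

U_X = 30, p = 0.861942, fail to reject H0 at alpha = 0.05.


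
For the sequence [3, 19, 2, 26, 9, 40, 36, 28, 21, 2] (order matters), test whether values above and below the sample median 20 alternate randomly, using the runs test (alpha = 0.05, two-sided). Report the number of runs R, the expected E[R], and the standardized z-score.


Step 1: Compute median = 20; label A = above, B = below.
Labels in order: BBBABAAAAB  (n_A = 5, n_B = 5)
Step 2: Count runs R = 5.
Step 3: Under H0 (random ordering), E[R] = 2*n_A*n_B/(n_A+n_B) + 1 = 2*5*5/10 + 1 = 6.0000.
        Var[R] = 2*n_A*n_B*(2*n_A*n_B - n_A - n_B) / ((n_A+n_B)^2 * (n_A+n_B-1)) = 2000/900 = 2.2222.
        SD[R] = 1.4907.
Step 4: Continuity-corrected z = (R + 0.5 - E[R]) / SD[R] = (5 + 0.5 - 6.0000) / 1.4907 = -0.3354.
Step 5: Two-sided p-value via normal approximation = 2*(1 - Phi(|z|)) = 0.737316.
Step 6: alpha = 0.05. fail to reject H0.

R = 5, z = -0.3354, p = 0.737316, fail to reject H0.


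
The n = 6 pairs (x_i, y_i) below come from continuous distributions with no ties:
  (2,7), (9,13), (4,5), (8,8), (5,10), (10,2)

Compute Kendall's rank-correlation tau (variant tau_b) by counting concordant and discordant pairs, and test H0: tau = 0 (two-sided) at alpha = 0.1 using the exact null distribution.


Step 1: Enumerate the 15 unordered pairs (i,j) with i<j and classify each by sign(x_j-x_i) * sign(y_j-y_i).
  (1,2):dx=+7,dy=+6->C; (1,3):dx=+2,dy=-2->D; (1,4):dx=+6,dy=+1->C; (1,5):dx=+3,dy=+3->C
  (1,6):dx=+8,dy=-5->D; (2,3):dx=-5,dy=-8->C; (2,4):dx=-1,dy=-5->C; (2,5):dx=-4,dy=-3->C
  (2,6):dx=+1,dy=-11->D; (3,4):dx=+4,dy=+3->C; (3,5):dx=+1,dy=+5->C; (3,6):dx=+6,dy=-3->D
  (4,5):dx=-3,dy=+2->D; (4,6):dx=+2,dy=-6->D; (5,6):dx=+5,dy=-8->D
Step 2: C = 8, D = 7, total pairs = 15.
Step 3: tau = (C - D)/(n(n-1)/2) = (8 - 7)/15 = 0.066667.
Step 4: Exact two-sided p-value (enumerate n! = 720 permutations of y under H0): p = 1.000000.
Step 5: alpha = 0.1. fail to reject H0.

tau_b = 0.0667 (C=8, D=7), p = 1.000000, fail to reject H0.


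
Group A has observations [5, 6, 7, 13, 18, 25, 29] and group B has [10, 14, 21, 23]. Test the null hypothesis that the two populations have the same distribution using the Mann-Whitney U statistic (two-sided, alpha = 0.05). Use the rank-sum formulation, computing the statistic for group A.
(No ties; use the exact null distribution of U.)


Step 1: Combine and sort all 11 observations; assign midranks.
sorted (value, group): (5,X), (6,X), (7,X), (10,Y), (13,X), (14,Y), (18,X), (21,Y), (23,Y), (25,X), (29,X)
ranks: 5->1, 6->2, 7->3, 10->4, 13->5, 14->6, 18->7, 21->8, 23->9, 25->10, 29->11
Step 2: Rank sum for X: R1 = 1 + 2 + 3 + 5 + 7 + 10 + 11 = 39.
Step 3: U_X = R1 - n1(n1+1)/2 = 39 - 7*8/2 = 39 - 28 = 11.
       U_Y = n1*n2 - U_X = 28 - 11 = 17.
Step 4: No ties, so the exact null distribution of U (based on enumerating the C(11,7) = 330 equally likely rank assignments) gives the two-sided p-value.
Step 5: p-value = 0.648485; compare to alpha = 0.05. fail to reject H0.

U_X = 11, p = 0.648485, fail to reject H0 at alpha = 0.05.


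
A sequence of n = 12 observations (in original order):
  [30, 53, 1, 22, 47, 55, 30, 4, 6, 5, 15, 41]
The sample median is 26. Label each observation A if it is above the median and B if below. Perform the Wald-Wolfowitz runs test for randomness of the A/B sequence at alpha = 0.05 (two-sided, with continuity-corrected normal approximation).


Step 1: Compute median = 26; label A = above, B = below.
Labels in order: AABBAAABBBBA  (n_A = 6, n_B = 6)
Step 2: Count runs R = 5.
Step 3: Under H0 (random ordering), E[R] = 2*n_A*n_B/(n_A+n_B) + 1 = 2*6*6/12 + 1 = 7.0000.
        Var[R] = 2*n_A*n_B*(2*n_A*n_B - n_A - n_B) / ((n_A+n_B)^2 * (n_A+n_B-1)) = 4320/1584 = 2.7273.
        SD[R] = 1.6514.
Step 4: Continuity-corrected z = (R + 0.5 - E[R]) / SD[R] = (5 + 0.5 - 7.0000) / 1.6514 = -0.9083.
Step 5: Two-sided p-value via normal approximation = 2*(1 - Phi(|z|)) = 0.363722.
Step 6: alpha = 0.05. fail to reject H0.

R = 5, z = -0.9083, p = 0.363722, fail to reject H0.


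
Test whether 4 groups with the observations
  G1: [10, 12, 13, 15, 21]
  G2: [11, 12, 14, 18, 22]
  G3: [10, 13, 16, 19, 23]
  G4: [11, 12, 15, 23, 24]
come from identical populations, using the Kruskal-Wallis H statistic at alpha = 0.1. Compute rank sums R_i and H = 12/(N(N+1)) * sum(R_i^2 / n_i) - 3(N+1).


Step 1: Combine all N = 20 observations and assign midranks.
sorted (value, group, rank): (10,G1,1.5), (10,G3,1.5), (11,G2,3.5), (11,G4,3.5), (12,G1,6), (12,G2,6), (12,G4,6), (13,G1,8.5), (13,G3,8.5), (14,G2,10), (15,G1,11.5), (15,G4,11.5), (16,G3,13), (18,G2,14), (19,G3,15), (21,G1,16), (22,G2,17), (23,G3,18.5), (23,G4,18.5), (24,G4,20)
Step 2: Sum ranks within each group.
R_1 = 43.5 (n_1 = 5)
R_2 = 50.5 (n_2 = 5)
R_3 = 56.5 (n_3 = 5)
R_4 = 59.5 (n_4 = 5)
Step 3: H = 12/(N(N+1)) * sum(R_i^2/n_i) - 3(N+1)
     = 12/(20*21) * (43.5^2/5 + 50.5^2/5 + 56.5^2/5 + 59.5^2/5) - 3*21
     = 0.028571 * 2235 - 63
     = 0.857143.
Step 4: Ties present; correction factor C = 1 - 54/(20^3 - 20) = 0.993233. Corrected H = 0.857143 / 0.993233 = 0.862983.
Step 5: Under H0, H ~ chi^2(3); p-value = 0.834351.
Step 6: alpha = 0.1. fail to reject H0.

H = 0.8630, df = 3, p = 0.834351, fail to reject H0.


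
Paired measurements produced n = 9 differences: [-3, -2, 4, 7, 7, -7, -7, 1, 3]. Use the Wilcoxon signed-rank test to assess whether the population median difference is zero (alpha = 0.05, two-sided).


Step 1: Drop any zero differences (none here) and take |d_i|.
|d| = [3, 2, 4, 7, 7, 7, 7, 1, 3]
Step 2: Midrank |d_i| (ties get averaged ranks).
ranks: |3|->3.5, |2|->2, |4|->5, |7|->7.5, |7|->7.5, |7|->7.5, |7|->7.5, |1|->1, |3|->3.5
Step 3: Attach original signs; sum ranks with positive sign and with negative sign.
W+ = 5 + 7.5 + 7.5 + 1 + 3.5 = 24.5
W- = 3.5 + 2 + 7.5 + 7.5 = 20.5
(Check: W+ + W- = 45 should equal n(n+1)/2 = 45.)
Step 4: Test statistic W = min(W+, W-) = 20.5.
Step 5: Ties in |d|, so use the tie-corrected normal approximation.
        E[W] = n(n+1)/4 = 9*10/4 = 22.5.
        Tie groups: |d|=3 (t=2), |d|=7 (t=4); sum(t^3 - t) = 66.
        Var[W] = n(n+1)(2n+1)/24 - sum(t^3-t)/48 = 1710/24 - 66/48 = 69.875.
        z = (W - E[W]) / sqrt(Var[W]) = (20.5 - 22.5) / 8.3591 = -0.2393.
        Two-sided p = 2*Phi(z) = 0.810904.
Step 6: alpha = 0.05. fail to reject H0.

W+ = 24.5, W- = 20.5, W = min = 20.5, p = 0.810904, fail to reject H0.


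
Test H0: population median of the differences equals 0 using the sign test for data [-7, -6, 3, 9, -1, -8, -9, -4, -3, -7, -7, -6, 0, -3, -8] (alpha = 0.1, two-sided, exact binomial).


Step 1: Discard zero differences. Original n = 15; n_eff = number of nonzero differences = 14.
Nonzero differences (with sign): -7, -6, +3, +9, -1, -8, -9, -4, -3, -7, -7, -6, -3, -8
Step 2: Count signs: positive = 2, negative = 12.
Step 3: Under H0: P(positive) = 0.5, so the number of positives S ~ Bin(14, 0.5).
Step 4: Two-sided exact p-value = sum of Bin(14,0.5) probabilities at or below the observed probability = 0.012939.
Step 5: alpha = 0.1. reject H0.

n_eff = 14, pos = 2, neg = 12, p = 0.012939, reject H0.


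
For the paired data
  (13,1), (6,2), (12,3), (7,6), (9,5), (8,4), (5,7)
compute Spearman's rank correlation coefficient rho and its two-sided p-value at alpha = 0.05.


Step 1: Rank x and y separately (midranks; no ties here).
rank(x): 13->7, 6->2, 12->6, 7->3, 9->5, 8->4, 5->1
rank(y): 1->1, 2->2, 3->3, 6->6, 5->5, 4->4, 7->7
Step 2: d_i = R_x(i) - R_y(i); compute d_i^2.
  (7-1)^2=36, (2-2)^2=0, (6-3)^2=9, (3-6)^2=9, (5-5)^2=0, (4-4)^2=0, (1-7)^2=36
sum(d^2) = 90.
Step 3: rho = 1 - 6*90 / (7*(7^2 - 1)) = 1 - 540/336 = -0.607143.
Step 4: Under H0, t = rho * sqrt((n-2)/(1-rho^2)) = -1.7086 ~ t(5).
Step 5: Two-sided p-value from the t-distribution with 5 df = 0.148231.
Step 6: alpha = 0.05. fail to reject H0.

rho = -0.6071, p = 0.148231, fail to reject H0 at alpha = 0.05.


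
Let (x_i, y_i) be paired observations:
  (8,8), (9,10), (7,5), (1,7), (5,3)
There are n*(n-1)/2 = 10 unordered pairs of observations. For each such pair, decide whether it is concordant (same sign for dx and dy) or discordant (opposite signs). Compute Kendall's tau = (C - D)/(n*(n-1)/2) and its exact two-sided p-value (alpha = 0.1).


Step 1: Enumerate the 10 unordered pairs (i,j) with i<j and classify each by sign(x_j-x_i) * sign(y_j-y_i).
  (1,2):dx=+1,dy=+2->C; (1,3):dx=-1,dy=-3->C; (1,4):dx=-7,dy=-1->C; (1,5):dx=-3,dy=-5->C
  (2,3):dx=-2,dy=-5->C; (2,4):dx=-8,dy=-3->C; (2,5):dx=-4,dy=-7->C; (3,4):dx=-6,dy=+2->D
  (3,5):dx=-2,dy=-2->C; (4,5):dx=+4,dy=-4->D
Step 2: C = 8, D = 2, total pairs = 10.
Step 3: tau = (C - D)/(n(n-1)/2) = (8 - 2)/10 = 0.600000.
Step 4: Exact two-sided p-value (enumerate n! = 120 permutations of y under H0): p = 0.233333.
Step 5: alpha = 0.1. fail to reject H0.

tau_b = 0.6000 (C=8, D=2), p = 0.233333, fail to reject H0.


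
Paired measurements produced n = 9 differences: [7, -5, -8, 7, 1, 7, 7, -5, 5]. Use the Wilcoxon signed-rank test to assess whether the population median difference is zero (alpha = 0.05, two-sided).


Step 1: Drop any zero differences (none here) and take |d_i|.
|d| = [7, 5, 8, 7, 1, 7, 7, 5, 5]
Step 2: Midrank |d_i| (ties get averaged ranks).
ranks: |7|->6.5, |5|->3, |8|->9, |7|->6.5, |1|->1, |7|->6.5, |7|->6.5, |5|->3, |5|->3
Step 3: Attach original signs; sum ranks with positive sign and with negative sign.
W+ = 6.5 + 6.5 + 1 + 6.5 + 6.5 + 3 = 30
W- = 3 + 9 + 3 = 15
(Check: W+ + W- = 45 should equal n(n+1)/2 = 45.)
Step 4: Test statistic W = min(W+, W-) = 15.
Step 5: Ties in |d|, so use the tie-corrected normal approximation.
        E[W] = n(n+1)/4 = 9*10/4 = 22.5.
        Tie groups: |d|=5 (t=3), |d|=7 (t=4); sum(t^3 - t) = 84.
        Var[W] = n(n+1)(2n+1)/24 - sum(t^3-t)/48 = 1710/24 - 84/48 = 69.5.
        z = (W - E[W]) / sqrt(Var[W]) = (15 - 22.5) / 8.3367 = -0.8996.
        Two-sided p = 2*Phi(z) = 0.368312.
Step 6: alpha = 0.05. fail to reject H0.

W+ = 30, W- = 15, W = min = 15, p = 0.368312, fail to reject H0.


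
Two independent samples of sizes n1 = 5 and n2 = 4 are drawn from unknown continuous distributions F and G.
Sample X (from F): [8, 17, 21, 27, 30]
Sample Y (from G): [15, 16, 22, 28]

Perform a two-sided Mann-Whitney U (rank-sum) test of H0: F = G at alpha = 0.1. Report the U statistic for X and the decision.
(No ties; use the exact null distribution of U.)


Step 1: Combine and sort all 9 observations; assign midranks.
sorted (value, group): (8,X), (15,Y), (16,Y), (17,X), (21,X), (22,Y), (27,X), (28,Y), (30,X)
ranks: 8->1, 15->2, 16->3, 17->4, 21->5, 22->6, 27->7, 28->8, 30->9
Step 2: Rank sum for X: R1 = 1 + 4 + 5 + 7 + 9 = 26.
Step 3: U_X = R1 - n1(n1+1)/2 = 26 - 5*6/2 = 26 - 15 = 11.
       U_Y = n1*n2 - U_X = 20 - 11 = 9.
Step 4: No ties, so the exact null distribution of U (based on enumerating the C(9,5) = 126 equally likely rank assignments) gives the two-sided p-value.
Step 5: p-value = 0.904762; compare to alpha = 0.1. fail to reject H0.

U_X = 11, p = 0.904762, fail to reject H0 at alpha = 0.1.


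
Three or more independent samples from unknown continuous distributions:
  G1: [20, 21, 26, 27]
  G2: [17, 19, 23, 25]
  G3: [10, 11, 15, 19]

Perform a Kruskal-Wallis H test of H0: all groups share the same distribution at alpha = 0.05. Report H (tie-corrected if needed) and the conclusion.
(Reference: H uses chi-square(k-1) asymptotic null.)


Step 1: Combine all N = 12 observations and assign midranks.
sorted (value, group, rank): (10,G3,1), (11,G3,2), (15,G3,3), (17,G2,4), (19,G2,5.5), (19,G3,5.5), (20,G1,7), (21,G1,8), (23,G2,9), (25,G2,10), (26,G1,11), (27,G1,12)
Step 2: Sum ranks within each group.
R_1 = 38 (n_1 = 4)
R_2 = 28.5 (n_2 = 4)
R_3 = 11.5 (n_3 = 4)
Step 3: H = 12/(N(N+1)) * sum(R_i^2/n_i) - 3(N+1)
     = 12/(12*13) * (38^2/4 + 28.5^2/4 + 11.5^2/4) - 3*13
     = 0.076923 * 597.125 - 39
     = 6.932692.
Step 4: Ties present; correction factor C = 1 - 6/(12^3 - 12) = 0.996503. Corrected H = 6.932692 / 0.996503 = 6.957018.
Step 5: Under H0, H ~ chi^2(2); p-value = 0.030853.
Step 6: alpha = 0.05. reject H0.

H = 6.9570, df = 2, p = 0.030853, reject H0.


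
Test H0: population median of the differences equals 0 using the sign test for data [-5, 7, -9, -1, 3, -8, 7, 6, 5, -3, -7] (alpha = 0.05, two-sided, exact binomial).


Step 1: Discard zero differences. Original n = 11; n_eff = number of nonzero differences = 11.
Nonzero differences (with sign): -5, +7, -9, -1, +3, -8, +7, +6, +5, -3, -7
Step 2: Count signs: positive = 5, negative = 6.
Step 3: Under H0: P(positive) = 0.5, so the number of positives S ~ Bin(11, 0.5).
Step 4: Two-sided exact p-value = sum of Bin(11,0.5) probabilities at or below the observed probability = 1.000000.
Step 5: alpha = 0.05. fail to reject H0.

n_eff = 11, pos = 5, neg = 6, p = 1.000000, fail to reject H0.


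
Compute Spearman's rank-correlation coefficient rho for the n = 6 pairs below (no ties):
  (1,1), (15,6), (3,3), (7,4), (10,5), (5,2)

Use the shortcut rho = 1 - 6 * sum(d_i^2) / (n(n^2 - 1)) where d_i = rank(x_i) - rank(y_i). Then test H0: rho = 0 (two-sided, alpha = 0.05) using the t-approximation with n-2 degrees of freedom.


Step 1: Rank x and y separately (midranks; no ties here).
rank(x): 1->1, 15->6, 3->2, 7->4, 10->5, 5->3
rank(y): 1->1, 6->6, 3->3, 4->4, 5->5, 2->2
Step 2: d_i = R_x(i) - R_y(i); compute d_i^2.
  (1-1)^2=0, (6-6)^2=0, (2-3)^2=1, (4-4)^2=0, (5-5)^2=0, (3-2)^2=1
sum(d^2) = 2.
Step 3: rho = 1 - 6*2 / (6*(6^2 - 1)) = 1 - 12/210 = 0.942857.
Step 4: Under H0, t = rho * sqrt((n-2)/(1-rho^2)) = 5.6595 ~ t(4).
Step 5: Two-sided p-value from the t-distribution with 4 df = 0.004805.
Step 6: alpha = 0.05. reject H0.

rho = 0.9429, p = 0.004805, reject H0 at alpha = 0.05.


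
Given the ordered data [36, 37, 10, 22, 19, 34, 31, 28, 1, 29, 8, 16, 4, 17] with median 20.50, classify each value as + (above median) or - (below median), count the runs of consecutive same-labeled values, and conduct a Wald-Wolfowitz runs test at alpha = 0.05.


Step 1: Compute median = 20.50; label A = above, B = below.
Labels in order: AABABAAABABBBB  (n_A = 7, n_B = 7)
Step 2: Count runs R = 8.
Step 3: Under H0 (random ordering), E[R] = 2*n_A*n_B/(n_A+n_B) + 1 = 2*7*7/14 + 1 = 8.0000.
        Var[R] = 2*n_A*n_B*(2*n_A*n_B - n_A - n_B) / ((n_A+n_B)^2 * (n_A+n_B-1)) = 8232/2548 = 3.2308.
        SD[R] = 1.7974.
Step 4: R = E[R], so z = 0 with no continuity correction.
Step 5: Two-sided p-value via normal approximation = 2*(1 - Phi(|z|)) = 1.000000.
Step 6: alpha = 0.05. fail to reject H0.

R = 8, z = 0.0000, p = 1.000000, fail to reject H0.


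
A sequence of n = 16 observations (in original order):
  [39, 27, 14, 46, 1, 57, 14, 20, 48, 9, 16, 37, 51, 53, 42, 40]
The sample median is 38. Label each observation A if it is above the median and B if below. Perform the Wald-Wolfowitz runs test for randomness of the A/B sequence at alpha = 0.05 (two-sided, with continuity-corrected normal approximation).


Step 1: Compute median = 38; label A = above, B = below.
Labels in order: ABBABABBABBBAAAA  (n_A = 8, n_B = 8)
Step 2: Count runs R = 9.
Step 3: Under H0 (random ordering), E[R] = 2*n_A*n_B/(n_A+n_B) + 1 = 2*8*8/16 + 1 = 9.0000.
        Var[R] = 2*n_A*n_B*(2*n_A*n_B - n_A - n_B) / ((n_A+n_B)^2 * (n_A+n_B-1)) = 14336/3840 = 3.7333.
        SD[R] = 1.9322.
Step 4: R = E[R], so z = 0 with no continuity correction.
Step 5: Two-sided p-value via normal approximation = 2*(1 - Phi(|z|)) = 1.000000.
Step 6: alpha = 0.05. fail to reject H0.

R = 9, z = 0.0000, p = 1.000000, fail to reject H0.
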